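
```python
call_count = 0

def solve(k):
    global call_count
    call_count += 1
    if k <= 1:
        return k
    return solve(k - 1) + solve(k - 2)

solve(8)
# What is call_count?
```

Calls(k) = 1 + Calls(k-1) + Calls(k-2); Calls(0)=Calls(1)=1. For k=8 this gives 67.

Answer: 67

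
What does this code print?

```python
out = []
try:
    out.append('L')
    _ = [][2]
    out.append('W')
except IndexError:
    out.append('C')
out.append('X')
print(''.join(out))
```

Execution trace: 'L' (try body) → 'C' (except IndexError) → 'X' (after the try/except). Output: LCX

Answer: LCX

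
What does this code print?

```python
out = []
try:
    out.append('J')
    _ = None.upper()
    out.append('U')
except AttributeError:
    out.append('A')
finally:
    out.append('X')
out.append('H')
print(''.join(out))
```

Execution trace: 'J' (try body) → 'A' (except AttributeError) → 'X' (finally) → 'H' (after the try/except). Output: JAXH

Answer: JAXH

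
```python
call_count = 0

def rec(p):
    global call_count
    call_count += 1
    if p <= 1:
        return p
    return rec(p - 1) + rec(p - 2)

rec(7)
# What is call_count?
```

Calls(p) = 1 + Calls(p-1) + Calls(p-2); Calls(0)=Calls(1)=1. For p=7 this gives 41.

Answer: 41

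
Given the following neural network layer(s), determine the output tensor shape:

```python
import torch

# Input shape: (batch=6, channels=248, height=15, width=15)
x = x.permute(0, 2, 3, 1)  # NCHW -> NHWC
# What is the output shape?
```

Input: (6, 248, 15, 15) -> Output: (6, 15, 15, 248)

Answer: (6, 15, 15, 248)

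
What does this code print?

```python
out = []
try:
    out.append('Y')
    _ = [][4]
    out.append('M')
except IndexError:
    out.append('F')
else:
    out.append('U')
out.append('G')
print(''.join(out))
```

Execution trace: 'Y' (try body) → 'F' (except IndexError) → 'G' (after the try/except). Output: YFG

Answer: YFG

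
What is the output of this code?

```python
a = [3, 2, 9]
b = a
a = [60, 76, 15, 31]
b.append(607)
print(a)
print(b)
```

Key concept: rebinding vs mutation: a is rebound to a new list, b still points at the original.
Step by step:
`a = [3, 2, 9]` → a = [3, 2, 9]
`b = a` → b = [3, 2, 9] (same object as a)
`a = [60, 76, 15, 31]` → a = [60, 76, 15, 31]
`b.append(607)` → b = [3, 2, 9, 607]
`print(a)` → prints [60, 76, 15, 31]
`print(b)` → prints [3, 2, 9, 607]

Answer:
[60, 76, 15, 31]
[3, 2, 9, 607]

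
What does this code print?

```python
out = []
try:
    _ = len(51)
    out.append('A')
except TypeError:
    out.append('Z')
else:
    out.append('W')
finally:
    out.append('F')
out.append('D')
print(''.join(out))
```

Execution trace: 'Z' (except TypeError) → 'F' (finally) → 'D' (after the try/except). Output: ZFD

Answer: ZFD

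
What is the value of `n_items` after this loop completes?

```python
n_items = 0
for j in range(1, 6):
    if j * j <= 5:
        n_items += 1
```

Count numbers where j² ≤ 5
`n_items` takes the values: 0 → 1 → 2

Answer: 2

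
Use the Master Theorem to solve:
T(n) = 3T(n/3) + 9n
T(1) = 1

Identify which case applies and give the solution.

a=3, b=3, f(n)=9n. log_3(3) = 1. Since c=1 = 1, Case 2 applies: T(n) = Θ(n^log_b(a) · log n) = O(n log n).

Answer: O(n log n) - Case 2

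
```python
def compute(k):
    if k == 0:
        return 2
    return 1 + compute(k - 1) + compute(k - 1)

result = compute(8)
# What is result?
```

compute(k) = 1 + 2·compute(k-1), compute(0)=2. Closed form: (2+1)·2^8 - 1 = 767.

Answer: 767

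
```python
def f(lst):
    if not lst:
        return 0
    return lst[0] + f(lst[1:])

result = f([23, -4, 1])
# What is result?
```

23 + (-4) + 1 + 0 = 20

Answer: 20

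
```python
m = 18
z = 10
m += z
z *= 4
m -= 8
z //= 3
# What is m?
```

Trace:
`m = 18` → m = 18
`z = 10` → z = 10
`m += z` → m = 28
`z *= 4` → z = 40
`m -= 8` → m = 20
`z //= 3` → z = 13
So m = 20

Answer: 20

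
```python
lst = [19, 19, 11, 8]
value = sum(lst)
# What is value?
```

Trace:
`lst = [19, 19, 11, 8]` → lst = [19, 19, 11, 8]
`value = sum(lst)` → value = 57
So value = 57

Answer: 57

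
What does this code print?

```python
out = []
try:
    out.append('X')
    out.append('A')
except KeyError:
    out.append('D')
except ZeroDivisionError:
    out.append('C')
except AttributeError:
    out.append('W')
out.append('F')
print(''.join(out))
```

Execution trace: 'X' (try body) → 'A' (try body, no exception) → 'F' (after the try/except). Output: XAF

Answer: XAF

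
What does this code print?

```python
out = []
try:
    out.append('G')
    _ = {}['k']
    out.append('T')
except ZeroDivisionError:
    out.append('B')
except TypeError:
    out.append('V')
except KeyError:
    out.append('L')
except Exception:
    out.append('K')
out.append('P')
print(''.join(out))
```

Execution trace: 'G' (try body) → 'L' (except KeyError) → 'P' (after the try/except). Output: GLP

Answer: GLP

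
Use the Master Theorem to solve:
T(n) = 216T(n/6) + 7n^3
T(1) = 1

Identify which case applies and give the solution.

a=216, b=6, f(n)=7n^3. log_6(216) = 3. Since c=3 = 3, Case 2 applies: T(n) = Θ(n^log_b(a) · log n) = O(n^3 log n).

Answer: O(n^3 log n) - Case 2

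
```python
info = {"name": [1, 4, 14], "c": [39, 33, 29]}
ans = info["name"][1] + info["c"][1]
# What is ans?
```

Trace:
`info = {"name": [1, 4, 14], "c": [39, 33, 29]}` → info = {'name': [1, 4, 14], 'c': [39, 33, 29]}
`ans = info["name"][1] + info["c"][1]` → ans = 37
So ans = 37

Answer: 37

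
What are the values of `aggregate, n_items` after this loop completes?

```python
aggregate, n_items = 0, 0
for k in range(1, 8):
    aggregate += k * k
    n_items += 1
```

Sum of squares and count
`aggregate, n_items` takes the values: (0, 0) → (1, 0) → (1, 1) → (5, 1) → (5, 2) → (14, 2) → (14, 3) → (30, 3) → (30, 4) → (55, 4) → (55, 5) → (91, 5) → (91, 6) → (140, 6) → (140, 7)

Answer: 140, 7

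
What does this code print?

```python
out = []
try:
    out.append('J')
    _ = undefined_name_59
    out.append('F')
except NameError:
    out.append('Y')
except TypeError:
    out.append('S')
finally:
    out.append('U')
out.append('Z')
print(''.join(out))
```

Execution trace: 'J' (try body) → 'Y' (except NameError) → 'U' (finally) → 'Z' (after the try/except). Output: JYUZ

Answer: JYUZ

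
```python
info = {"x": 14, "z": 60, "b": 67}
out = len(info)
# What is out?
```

Trace:
`info = {"x": 14, "z": 60, "b": 67}` → info = {'x': 14, 'z': 60, 'b': 67}
`out = len(info)` → out = 3
So out = 3

Answer: 3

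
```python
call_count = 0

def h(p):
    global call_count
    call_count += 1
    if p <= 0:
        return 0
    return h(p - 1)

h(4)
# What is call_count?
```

Linear recursion stepping by 1: 5 calls from p=4 down to ≤0.

Answer: 5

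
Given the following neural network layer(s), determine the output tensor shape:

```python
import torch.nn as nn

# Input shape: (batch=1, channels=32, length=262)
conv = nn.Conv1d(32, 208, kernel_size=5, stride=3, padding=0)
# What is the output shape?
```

Input: (1, 32, 262) -> Output: (1, 208, 86)

Answer: (1, 208, 86)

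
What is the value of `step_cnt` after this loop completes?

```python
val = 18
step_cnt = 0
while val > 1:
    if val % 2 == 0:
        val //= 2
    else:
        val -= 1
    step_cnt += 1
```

Steps to reduce 18 to 1
`step_cnt` takes the values: 0 → 1 → 2 → 3 → 4 → 5

Answer: 5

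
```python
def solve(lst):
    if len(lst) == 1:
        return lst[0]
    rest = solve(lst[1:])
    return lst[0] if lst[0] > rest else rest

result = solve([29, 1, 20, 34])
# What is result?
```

Recursive max over [29, 1, 20, 34] = 34

Answer: 34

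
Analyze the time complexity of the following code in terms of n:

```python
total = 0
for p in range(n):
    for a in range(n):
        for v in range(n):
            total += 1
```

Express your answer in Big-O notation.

Each loop level contributes: n × n × n. Multiplying the contributions gives O(n^3).

Answer: O(n^3)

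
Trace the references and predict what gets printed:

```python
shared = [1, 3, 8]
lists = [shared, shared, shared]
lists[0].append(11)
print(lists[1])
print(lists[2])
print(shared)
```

Key concept: list of same reference.
Step by step:
`shared = [1, 3, 8]` → shared = [1, 3, 8]
`lists = [shared, shared, shared]` → lists = [[1, 3, 8], [1, 3, 8], [1, 3, 8]]
`lists[0].append(11)` → shared = [1, 3, 8, 11]; lists = [[1, 3, 8, 11], [1, 3, 8, 11], [1, 3, 8, 11]]
`print(lists[1])` → prints [1, 3, 8, 11]
`print(lists[2])` → prints [1, 3, 8, 11]
`print(shared)` → prints [1, 3, 8, 11]

Answer:
[1, 3, 8, 11]
[1, 3, 8, 11]
[1, 3, 8, 11]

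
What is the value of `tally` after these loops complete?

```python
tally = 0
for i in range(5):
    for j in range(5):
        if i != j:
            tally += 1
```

5² - 5 (exclude diagonal)
`tally` takes the values: 0 → 1 → 2 → 3 → 4 → 5 → 6 → 7 → 8 → 9 → 10 → 11 → 12 → 13 → 14 → 15 → 16 → 17 → 18 → 19 → 20

Answer: 20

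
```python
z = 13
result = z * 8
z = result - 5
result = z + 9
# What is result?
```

Trace:
`z = 13` → z = 13
`result = z * 8` → result = 104
`z = result - 5` → z = 99
`result = z + 9` → result = 108
So result = 108

Answer: 108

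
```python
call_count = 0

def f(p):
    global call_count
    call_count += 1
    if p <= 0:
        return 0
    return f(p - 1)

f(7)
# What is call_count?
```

Linear recursion stepping by 1: 8 calls from p=7 down to ≤0.

Answer: 8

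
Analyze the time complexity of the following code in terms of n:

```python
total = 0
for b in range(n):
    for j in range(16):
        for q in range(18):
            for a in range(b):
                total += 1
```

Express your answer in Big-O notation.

Each loop level contributes: n × 1 × 1 × n. Multiplying the contributions gives O(n^2).

Answer: O(n^2)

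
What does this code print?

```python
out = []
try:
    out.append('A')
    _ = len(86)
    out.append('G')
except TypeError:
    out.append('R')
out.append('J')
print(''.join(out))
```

Execution trace: 'A' (try body) → 'R' (except TypeError) → 'J' (after the try/except). Output: ARJ

Answer: ARJ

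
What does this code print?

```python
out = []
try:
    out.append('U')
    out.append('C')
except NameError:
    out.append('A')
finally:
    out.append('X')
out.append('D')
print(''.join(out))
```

Execution trace: 'U' (try body) → 'C' (try body, no exception) → 'X' (finally) → 'D' (after the try/except). Output: UCXD

Answer: UCXD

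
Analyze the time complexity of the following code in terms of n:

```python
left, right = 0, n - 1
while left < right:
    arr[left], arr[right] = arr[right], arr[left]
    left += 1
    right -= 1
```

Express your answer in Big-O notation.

This is In-place array reversal. Time complexity: O(n).

Answer: O(n)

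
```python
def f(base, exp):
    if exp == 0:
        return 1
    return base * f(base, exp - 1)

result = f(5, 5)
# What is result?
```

f(5, 5) = 5 * 5 * 5 * 5 * 5 = 3125

Answer: 3125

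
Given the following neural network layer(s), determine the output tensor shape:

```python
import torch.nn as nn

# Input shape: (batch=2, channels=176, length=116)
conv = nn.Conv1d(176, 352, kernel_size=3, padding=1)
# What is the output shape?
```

Input: (2, 176, 116) -> Output: (2, 352, 116)

Answer: (2, 352, 116)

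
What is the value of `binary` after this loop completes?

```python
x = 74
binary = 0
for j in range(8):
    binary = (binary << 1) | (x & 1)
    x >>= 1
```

Reverse lowest 8 bits of 74
`binary` takes the values: 0 → 1 → 2 → 5 → 10 → 20 → 41 → 82

Answer: 82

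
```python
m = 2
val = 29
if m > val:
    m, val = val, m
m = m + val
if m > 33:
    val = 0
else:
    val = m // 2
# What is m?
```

Trace:
`m = 2` → m = 2
`val = 29` → val = 29
`if m > val: ...` → m > val is False → no variable changes
`m = m + val` → m = 31
`if m > 33: ...` → m > 33 is False, take else branch → val = 15
So m = 31

Answer: 31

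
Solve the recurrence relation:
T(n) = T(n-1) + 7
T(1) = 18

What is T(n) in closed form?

Unrolling: T(n) = T(1) + 7·(n-1) = 18 + 7(n-1) = 7n + 11.

Answer: T(n) = 7n + 11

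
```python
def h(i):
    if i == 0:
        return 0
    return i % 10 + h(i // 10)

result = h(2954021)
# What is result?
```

Sum of digits of 2954021: 1 + 2 + 0 + 4 + 5 + 9 + 2 = 23

Answer: 23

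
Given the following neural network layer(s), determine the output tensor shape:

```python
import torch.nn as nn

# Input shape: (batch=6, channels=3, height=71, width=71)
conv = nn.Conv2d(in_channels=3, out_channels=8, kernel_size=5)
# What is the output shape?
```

Input: (6, 3, 71, 71) -> Output: (6, 8, 67, 67)

Answer: (6, 8, 67, 67)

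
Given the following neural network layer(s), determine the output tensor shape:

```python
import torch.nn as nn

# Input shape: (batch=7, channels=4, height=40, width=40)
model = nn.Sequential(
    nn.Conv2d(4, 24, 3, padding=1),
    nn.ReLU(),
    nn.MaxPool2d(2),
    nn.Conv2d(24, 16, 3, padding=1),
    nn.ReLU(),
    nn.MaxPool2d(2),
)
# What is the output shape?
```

Input: (7, 4, 40, 40) -> after first Conv2d: (7, 24, 40, 40) -> after first MaxPool2d: (7, 24, 20, 20) -> after second Conv2d: (7, 16, 20, 20) -> Output: (7, 16, 10, 10)

Answer: (7, 16, 10, 10)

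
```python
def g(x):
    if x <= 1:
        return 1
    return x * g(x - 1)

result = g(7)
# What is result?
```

g(7) = 7 * 6 * 5 * 4 * 3 * 2 * 1 = 5040

Answer: 5040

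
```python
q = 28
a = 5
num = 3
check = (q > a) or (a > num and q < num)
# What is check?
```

Trace:
`q = 28` → q = 28
`a = 5` → a = 5
`num = 3` → num = 3
`check = (q > a) or (a > num and q < num)` → check = True
So check = True

Answer: True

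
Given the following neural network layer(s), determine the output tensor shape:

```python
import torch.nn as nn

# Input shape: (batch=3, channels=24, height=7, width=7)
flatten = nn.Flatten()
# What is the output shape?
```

Input: (3, 24, 7, 7) -> Output: (3, 1176)

Answer: (3, 1176)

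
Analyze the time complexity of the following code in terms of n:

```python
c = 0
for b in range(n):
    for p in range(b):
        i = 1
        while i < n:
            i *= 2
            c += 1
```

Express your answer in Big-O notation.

Each loop level contributes: n × n × log n. Multiplying the contributions gives O(n^2 log n).

Answer: O(n^2 log n)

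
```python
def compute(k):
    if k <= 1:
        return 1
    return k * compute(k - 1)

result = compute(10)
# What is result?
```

compute(10) = 10 * 9 * 8 * 7 * 6 * 5 * 4 * 3 * 2 * 1 = 3628800

Answer: 3628800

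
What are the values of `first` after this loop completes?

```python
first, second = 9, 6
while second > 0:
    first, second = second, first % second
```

GCD of 9 and 6
`first` takes the values: 9 → 6 → 3

Answer: 3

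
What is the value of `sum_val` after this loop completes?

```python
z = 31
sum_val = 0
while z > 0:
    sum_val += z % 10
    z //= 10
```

Sum digits of 31
`sum_val` takes the values: 0 → 1 → 4

Answer: 4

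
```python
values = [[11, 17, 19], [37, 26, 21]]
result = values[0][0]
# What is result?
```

Trace:
`values = [[11, 17, 19], [37, 26, 21]]` → values = [[11, 17, 19], [37, 26, 21]]
`result = values[0][0]` → result = 11
So result = 11

Answer: 11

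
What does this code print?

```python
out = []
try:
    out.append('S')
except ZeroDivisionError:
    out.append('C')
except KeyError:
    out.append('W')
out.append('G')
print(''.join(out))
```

Execution trace: 'S' (try body, no exception) → 'G' (after the try/except). Output: SG

Answer: SG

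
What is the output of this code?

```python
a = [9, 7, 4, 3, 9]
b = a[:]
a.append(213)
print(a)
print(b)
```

Key concept: slice [:] creates copy.
Step by step:
`a = [9, 7, 4, 3, 9]` → a = [9, 7, 4, 3, 9]
`b = a[:]` → b = [9, 7, 4, 3, 9]
`a.append(213)` → a = [9, 7, 4, 3, 9, 213]
`print(a)` → prints [9, 7, 4, 3, 9, 213]
`print(b)` → prints [9, 7, 4, 3, 9]

Answer:
[9, 7, 4, 3, 9, 213]
[9, 7, 4, 3, 9]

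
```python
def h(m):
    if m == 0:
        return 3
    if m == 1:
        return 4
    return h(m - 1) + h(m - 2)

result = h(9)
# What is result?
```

Build up from base cases: h(0)=3, h(1)=4, h(2)=7, h(3)=11, h(4)=18, h(5)=29, h(6)=47, ..., h(9)=199

Answer: 199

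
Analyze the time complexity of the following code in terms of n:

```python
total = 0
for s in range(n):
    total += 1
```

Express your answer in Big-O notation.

Each loop level contributes: n. Multiplying the contributions gives O(n).

Answer: O(n)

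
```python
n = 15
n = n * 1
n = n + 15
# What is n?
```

Trace:
`n = 15` → n = 15
`n = n * 1` → n = 15
`n = n + 15` → n = 30
So n = 30

Answer: 30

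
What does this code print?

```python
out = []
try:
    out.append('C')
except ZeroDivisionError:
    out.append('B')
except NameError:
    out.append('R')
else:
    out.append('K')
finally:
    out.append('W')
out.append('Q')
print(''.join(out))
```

Execution trace: 'C' (try body, no exception) → 'K' (else) → 'W' (finally) → 'Q' (after the try/except). Output: CKWQ

Answer: CKWQ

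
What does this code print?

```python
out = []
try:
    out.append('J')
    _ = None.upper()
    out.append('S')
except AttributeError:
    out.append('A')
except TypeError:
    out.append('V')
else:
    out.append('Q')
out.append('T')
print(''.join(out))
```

Execution trace: 'J' (try body) → 'A' (except AttributeError) → 'T' (after the try/except). Output: JAT

Answer: JAT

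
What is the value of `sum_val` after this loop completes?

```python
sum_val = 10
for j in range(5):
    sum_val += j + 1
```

Start at 10, add 1 to 5 = 25
`sum_val` takes the values: 10 → 11 → 13 → 16 → 20 → 25

Answer: 25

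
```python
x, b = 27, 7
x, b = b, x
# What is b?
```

Trace:
`x, b = 27, 7` → x = 27; b = 7
`x, b = b, x` → x = 7; b = 27
So b = 27

Answer: 27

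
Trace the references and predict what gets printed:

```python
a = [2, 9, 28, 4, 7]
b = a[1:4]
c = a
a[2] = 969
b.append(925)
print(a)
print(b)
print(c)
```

Key concept: slice vs alias.
Step by step:
`a = [2, 9, 28, 4, 7]` → a = [2, 9, 28, 4, 7]
`b = a[1:4]` → b = [9, 28, 4]
`c = a` → c = [2, 9, 28, 4, 7] (same object as a)
`a[2] = 969` → a = [2, 9, 969, 4, 7] (same object as c); c = [2, 9, 969, 4, 7] (same object as a)
`b.append(925)` → b = [9, 28, 4, 925]
`print(a)` → prints [2, 9, 969, 4, 7]
`print(b)` → prints [9, 28, 4, 925]
`print(c)` → prints [2, 9, 969, 4, 7]

Answer:
[2, 9, 969, 4, 7]
[9, 28, 4, 925]
[2, 9, 969, 4, 7]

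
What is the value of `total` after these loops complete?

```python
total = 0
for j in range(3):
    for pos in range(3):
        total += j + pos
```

Sum of all j+pos for j,pos in 3x3
`total` takes the values: 0 → 1 → 3 → 4 → 6 → 9 → 11 → 14 → 18

Answer: 18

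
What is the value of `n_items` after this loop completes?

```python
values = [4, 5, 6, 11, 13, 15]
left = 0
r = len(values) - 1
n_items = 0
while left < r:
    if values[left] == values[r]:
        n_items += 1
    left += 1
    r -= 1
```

Count matching pairs from ends
`n_items` takes the values: 0

Answer: 0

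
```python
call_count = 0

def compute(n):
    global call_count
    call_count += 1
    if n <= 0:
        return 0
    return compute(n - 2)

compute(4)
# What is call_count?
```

Linear recursion stepping by 2: 3 calls from n=4 down to ≤0.

Answer: 3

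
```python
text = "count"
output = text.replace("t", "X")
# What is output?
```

Trace:
`text = "count"` → text = 'count'
`output = text.replace("t", "X")` → output = 'counX'
So output = 'counX'

Answer: 'counX'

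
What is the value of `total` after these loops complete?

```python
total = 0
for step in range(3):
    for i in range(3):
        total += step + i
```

Sum of all step+i for step,i in 3x3
`total` takes the values: 0 → 1 → 3 → 4 → 6 → 9 → 11 → 14 → 18

Answer: 18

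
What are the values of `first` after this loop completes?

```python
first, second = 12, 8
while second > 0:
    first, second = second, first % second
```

GCD of 12 and 8
`first` takes the values: 12 → 8 → 4

Answer: 4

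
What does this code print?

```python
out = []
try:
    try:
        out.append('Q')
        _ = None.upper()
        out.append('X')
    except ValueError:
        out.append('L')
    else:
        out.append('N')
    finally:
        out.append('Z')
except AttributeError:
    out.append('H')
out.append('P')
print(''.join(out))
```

Execution trace: 'Q' (try body) → 'Z' (finally) → 'H' (outer except AttributeError) → 'P' (after the try/except). Output: QZHP

Answer: QZHP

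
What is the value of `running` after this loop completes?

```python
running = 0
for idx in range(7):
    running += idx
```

Sum of 0 to 6 = 21
`running` takes the values: 0 → 1 → 3 → 6 → 10 → 15 → 21

Answer: 21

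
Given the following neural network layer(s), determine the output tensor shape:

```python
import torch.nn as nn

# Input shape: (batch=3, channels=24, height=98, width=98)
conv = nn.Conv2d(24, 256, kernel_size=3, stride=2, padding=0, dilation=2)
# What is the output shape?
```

Input: (3, 24, 98, 98) -> Output: (3, 256, 47, 47)

Answer: (3, 256, 47, 47)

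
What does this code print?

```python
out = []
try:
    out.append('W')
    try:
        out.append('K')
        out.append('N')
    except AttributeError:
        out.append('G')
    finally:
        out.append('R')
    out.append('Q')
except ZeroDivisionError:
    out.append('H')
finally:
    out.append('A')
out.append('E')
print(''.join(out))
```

Execution trace: 'W' (try body) → 'K' (inner try body) → 'N' (inner try body, no exception) → 'R' (inner finally) → 'Q' (try body, no exception) → 'A' (finally) → 'E' (after the try/except). Output: WKNRQAE

Answer: WKNRQAE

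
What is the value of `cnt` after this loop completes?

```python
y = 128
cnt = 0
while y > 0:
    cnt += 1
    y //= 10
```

Count digits by repeated division by 10
`cnt` takes the values: 0 → 1 → 2 → 3

Answer: 3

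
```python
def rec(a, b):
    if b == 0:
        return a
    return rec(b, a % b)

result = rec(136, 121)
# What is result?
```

rec(136, 121) -> rec(121, 15) -> rec(15, 1) -> rec(1, 0) -> 1

Answer: 1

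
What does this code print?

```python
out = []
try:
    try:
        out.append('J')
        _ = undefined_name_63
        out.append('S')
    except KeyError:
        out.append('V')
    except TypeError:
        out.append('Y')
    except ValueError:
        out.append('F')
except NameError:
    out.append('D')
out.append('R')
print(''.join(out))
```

Execution trace: 'J' (try body) → 'D' (outer except NameError) → 'R' (after the try/except). Output: JDR

Answer: JDR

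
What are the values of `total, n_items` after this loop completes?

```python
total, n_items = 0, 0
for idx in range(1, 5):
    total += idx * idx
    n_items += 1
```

Sum of squares and count
`total, n_items` takes the values: (0, 0) → (1, 0) → (1, 1) → (5, 1) → (5, 2) → (14, 2) → (14, 3) → (30, 3) → (30, 4)

Answer: 30, 4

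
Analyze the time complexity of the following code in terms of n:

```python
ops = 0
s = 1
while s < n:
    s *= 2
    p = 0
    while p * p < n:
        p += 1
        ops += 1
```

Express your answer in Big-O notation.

Each loop level contributes: log n × √n. Multiplying the contributions gives O(√n log n).

Answer: O(√n log n)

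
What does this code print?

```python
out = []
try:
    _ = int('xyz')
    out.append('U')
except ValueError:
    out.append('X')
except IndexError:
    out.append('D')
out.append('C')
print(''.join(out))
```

Execution trace: 'X' (except ValueError) → 'C' (after the try/except). Output: XC

Answer: XC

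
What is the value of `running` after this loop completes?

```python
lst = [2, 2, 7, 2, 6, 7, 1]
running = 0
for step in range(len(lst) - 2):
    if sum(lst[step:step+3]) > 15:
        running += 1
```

Count windows with sum > 15
`running` takes the values: 0

Answer: 0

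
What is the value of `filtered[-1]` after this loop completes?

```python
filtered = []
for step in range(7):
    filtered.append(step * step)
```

Last element of squares 0 to 6
`filtered` takes the values: [] → [0] → [0, 1] → [0, 1, 4] → [0, 1, 4, 9] → [0, 1, 4, 9, 16] → [0, 1, 4, 9, 16, 25] → [0, 1, 4, 9, 16, 25, 36]
So `filtered[-1]` = 36

Answer: 36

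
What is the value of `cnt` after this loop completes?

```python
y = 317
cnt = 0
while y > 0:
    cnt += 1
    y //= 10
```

Count digits by repeated division by 10
`cnt` takes the values: 0 → 1 → 2 → 3

Answer: 3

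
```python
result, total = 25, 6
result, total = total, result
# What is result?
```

Trace:
`result, total = 25, 6` → result = 25; total = 6
`result, total = total, result` → result = 6; total = 25
So result = 6

Answer: 6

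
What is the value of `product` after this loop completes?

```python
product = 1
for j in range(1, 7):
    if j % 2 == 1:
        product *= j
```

Product of odd numbers 1 to 6
`product` takes the values: 1 → 3 → 15

Answer: 15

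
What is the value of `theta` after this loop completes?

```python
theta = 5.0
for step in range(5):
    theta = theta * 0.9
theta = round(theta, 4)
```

Exponential decay: 5.0 * 0.9^5
`theta` takes the values: 5.0 → 4.5 → 4.05 → 3.645 → 3.2805 → 2.95245 → 2.9525

Answer: 2.9525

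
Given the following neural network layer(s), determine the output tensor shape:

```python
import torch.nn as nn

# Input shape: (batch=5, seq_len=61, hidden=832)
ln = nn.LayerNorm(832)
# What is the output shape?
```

Input: (5, 61, 832) -> Output: (5, 61, 832)

Answer: (5, 61, 832)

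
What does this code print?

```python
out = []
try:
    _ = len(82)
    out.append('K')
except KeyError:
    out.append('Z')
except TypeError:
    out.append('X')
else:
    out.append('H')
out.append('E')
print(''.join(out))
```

Execution trace: 'X' (except TypeError) → 'E' (after the try/except). Output: XE

Answer: XE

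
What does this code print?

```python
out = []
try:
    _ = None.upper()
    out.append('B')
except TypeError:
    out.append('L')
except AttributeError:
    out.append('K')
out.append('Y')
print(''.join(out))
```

Execution trace: 'K' (except AttributeError) → 'Y' (after the try/except). Output: KY

Answer: KY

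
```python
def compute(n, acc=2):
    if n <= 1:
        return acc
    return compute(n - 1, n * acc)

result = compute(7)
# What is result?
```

Accumulator trace (n, acc): (7, 2) -> (6, 14) -> (5, 84) -> (4, 420) -> (3, 1680) -> (2, 5040) -> (1, 10080) -> return 10080

Answer: 10080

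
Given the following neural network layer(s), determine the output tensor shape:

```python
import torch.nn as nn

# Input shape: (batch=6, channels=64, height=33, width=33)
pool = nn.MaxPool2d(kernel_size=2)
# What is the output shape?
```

Input: (6, 64, 33, 33) -> Output: (6, 64, 16, 16)

Answer: (6, 64, 16, 16)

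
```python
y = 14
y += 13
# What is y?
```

Trace:
`y = 14` → y = 14
`y += 13` → y = 27
So y = 27

Answer: 27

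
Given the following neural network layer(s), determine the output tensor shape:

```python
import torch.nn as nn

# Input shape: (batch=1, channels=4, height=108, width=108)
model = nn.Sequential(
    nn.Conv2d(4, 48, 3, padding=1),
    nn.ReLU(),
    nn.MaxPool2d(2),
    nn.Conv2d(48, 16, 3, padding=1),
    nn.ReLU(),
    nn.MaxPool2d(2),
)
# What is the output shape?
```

Input: (1, 4, 108, 108) -> after first Conv2d: (1, 48, 108, 108) -> after first MaxPool2d: (1, 48, 54, 54) -> after second Conv2d: (1, 16, 54, 54) -> Output: (1, 16, 27, 27)

Answer: (1, 16, 27, 27)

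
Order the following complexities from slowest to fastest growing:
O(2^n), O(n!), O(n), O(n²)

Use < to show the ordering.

Ordered by growth rate: O(n) < O(n²) < O(2^n) < O(n!)

Answer: O(n) < O(n²) < O(2^n) < O(n!)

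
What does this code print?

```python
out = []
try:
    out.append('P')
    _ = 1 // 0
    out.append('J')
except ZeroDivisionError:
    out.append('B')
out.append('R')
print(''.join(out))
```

Execution trace: 'P' (try body) → 'B' (except ZeroDivisionError) → 'R' (after the try/except). Output: PBR

Answer: PBR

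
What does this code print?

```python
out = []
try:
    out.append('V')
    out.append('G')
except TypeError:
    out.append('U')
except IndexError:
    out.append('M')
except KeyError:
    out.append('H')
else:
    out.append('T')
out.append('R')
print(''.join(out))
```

Execution trace: 'V' (try body) → 'G' (try body, no exception) → 'T' (else) → 'R' (after the try/except). Output: VGTR

Answer: VGTR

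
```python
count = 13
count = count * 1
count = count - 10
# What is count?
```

Trace:
`count = 13` → count = 13
`count = count * 1` → count = 13
`count = count - 10` → count = 3
So count = 3

Answer: 3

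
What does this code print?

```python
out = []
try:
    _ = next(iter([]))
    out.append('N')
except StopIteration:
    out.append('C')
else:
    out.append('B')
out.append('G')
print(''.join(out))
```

Execution trace: 'C' (except StopIteration) → 'G' (after the try/except). Output: CG

Answer: CG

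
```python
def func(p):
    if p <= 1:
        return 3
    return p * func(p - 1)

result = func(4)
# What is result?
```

func(4) = 4 * 3 * 2 * 3 = 72

Answer: 72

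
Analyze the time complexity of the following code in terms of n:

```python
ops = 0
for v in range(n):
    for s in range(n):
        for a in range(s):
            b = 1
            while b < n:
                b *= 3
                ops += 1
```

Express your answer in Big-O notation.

Each loop level contributes: n × n × n × log n. Multiplying the contributions gives O(n^3 log n).

Answer: O(n^3 log n)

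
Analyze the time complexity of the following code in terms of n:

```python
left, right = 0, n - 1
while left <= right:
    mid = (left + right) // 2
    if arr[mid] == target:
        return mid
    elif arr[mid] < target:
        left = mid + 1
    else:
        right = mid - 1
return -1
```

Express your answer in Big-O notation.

This is Binary search in a sorted array. Time complexity: O(log n).

Answer: O(log n)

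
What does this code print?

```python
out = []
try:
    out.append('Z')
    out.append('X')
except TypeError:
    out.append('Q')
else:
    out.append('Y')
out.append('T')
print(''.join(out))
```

Execution trace: 'Z' (try body) → 'X' (try body, no exception) → 'Y' (else) → 'T' (after the try/except). Output: ZXYT

Answer: ZXYT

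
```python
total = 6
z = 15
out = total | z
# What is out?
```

Trace:
`total = 6` → total = 6
`z = 15` → z = 15
`out = total | z` → out = 15
So out = 15

Answer: 15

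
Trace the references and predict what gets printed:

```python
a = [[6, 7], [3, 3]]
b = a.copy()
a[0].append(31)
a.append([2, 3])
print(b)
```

Key concept: shallow copy with nested lists.
Step by step:
`a = [[6, 7], [3, 3]]` → a = [[6, 7], [3, 3]]
`b = a.copy()` → b = [[6, 7], [3, 3]]
`a[0].append(31)` → a = [[6, 7, 31], [3, 3]]; b = [[6, 7, 31], [3, 3]]
`a.append([2, 3])` → a = [[6, 7, 31], [3, 3], [2, 3]]
`print(b)` → prints [[6, 7, 31], [3, 3]]

Answer: [[6, 7, 31], [3, 3]]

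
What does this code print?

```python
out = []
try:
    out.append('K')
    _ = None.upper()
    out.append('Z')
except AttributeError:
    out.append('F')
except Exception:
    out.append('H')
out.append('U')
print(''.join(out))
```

Execution trace: 'K' (try body) → 'F' (except AttributeError) → 'U' (after the try/except). Output: KFU

Answer: KFU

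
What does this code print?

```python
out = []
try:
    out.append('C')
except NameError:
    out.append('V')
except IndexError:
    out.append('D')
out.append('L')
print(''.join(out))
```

Execution trace: 'C' (try body, no exception) → 'L' (after the try/except). Output: CL

Answer: CL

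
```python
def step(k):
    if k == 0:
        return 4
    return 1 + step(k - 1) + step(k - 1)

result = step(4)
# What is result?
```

step(k) = 1 + 2·step(k-1), step(0)=4. Closed form: (4+1)·2^4 - 1 = 79.

Answer: 79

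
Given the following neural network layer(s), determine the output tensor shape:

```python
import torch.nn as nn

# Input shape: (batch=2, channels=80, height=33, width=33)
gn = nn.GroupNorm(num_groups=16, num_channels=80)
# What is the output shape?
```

Input: (2, 80, 33, 33) -> Output: (2, 80, 33, 33)

Answer: (2, 80, 33, 33)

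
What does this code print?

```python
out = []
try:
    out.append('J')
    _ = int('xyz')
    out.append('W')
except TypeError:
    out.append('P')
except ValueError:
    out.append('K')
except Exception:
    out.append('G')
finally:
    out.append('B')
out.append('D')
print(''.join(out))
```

Execution trace: 'J' (try body) → 'K' (except ValueError) → 'B' (finally) → 'D' (after the try/except). Output: JKBD

Answer: JKBD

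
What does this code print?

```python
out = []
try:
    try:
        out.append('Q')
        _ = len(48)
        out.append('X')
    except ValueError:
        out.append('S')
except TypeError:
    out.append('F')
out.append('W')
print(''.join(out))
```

Execution trace: 'Q' (try body) → 'F' (outer except TypeError) → 'W' (after the try/except). Output: QFW

Answer: QFW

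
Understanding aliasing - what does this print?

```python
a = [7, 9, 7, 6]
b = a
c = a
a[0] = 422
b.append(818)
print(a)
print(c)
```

Key concept: multiple aliases.
Step by step:
`a = [7, 9, 7, 6]` → a = [7, 9, 7, 6]
`b = a` → b = [7, 9, 7, 6] (same object as a)
`c = a` → c = [7, 9, 7, 6] (same object as a, b)
`a[0] = 422` → a = [422, 9, 7, 6] (same object as b, c); b = [422, 9, 7, 6] (same object as a, c); c = [422, 9, 7, 6] (same object as a, b)
`b.append(818)` → a = [422, 9, 7, 6, 818] (same object as b, c); b = [422, 9, 7, 6, 818] (same object as a, c); c = [422, 9, 7, 6, 818] (same object as a, b)
`print(a)` → prints [422, 9, 7, 6, 818]
`print(c)` → prints [422, 9, 7, 6, 818]

Answer:
[422, 9, 7, 6, 818]
[422, 9, 7, 6, 818]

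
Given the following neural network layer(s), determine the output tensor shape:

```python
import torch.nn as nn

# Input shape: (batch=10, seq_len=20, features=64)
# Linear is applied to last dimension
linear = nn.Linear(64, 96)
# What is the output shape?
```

Input: (10, 20, 64) -> Output: (10, 20, 96)

Answer: (10, 20, 96)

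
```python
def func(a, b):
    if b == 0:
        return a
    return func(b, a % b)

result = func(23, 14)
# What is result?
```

func(23, 14) -> func(14, 9) -> func(9, 5) -> func(5, 4) -> func(4, 1) -> func(1, 0) -> 1

Answer: 1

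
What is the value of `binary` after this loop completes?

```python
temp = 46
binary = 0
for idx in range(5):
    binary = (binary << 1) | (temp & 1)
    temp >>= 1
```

Reverse lowest 5 bits of 46
`binary` takes the values: 0 → 1 → 3 → 7 → 14

Answer: 14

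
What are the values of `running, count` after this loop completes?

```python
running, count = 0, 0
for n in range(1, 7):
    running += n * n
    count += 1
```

Sum of squares and count
`running, count` takes the values: (0, 0) → (1, 0) → (1, 1) → (5, 1) → (5, 2) → (14, 2) → (14, 3) → (30, 3) → (30, 4) → (55, 4) → (55, 5) → (91, 5) → (91, 6)

Answer: 91, 6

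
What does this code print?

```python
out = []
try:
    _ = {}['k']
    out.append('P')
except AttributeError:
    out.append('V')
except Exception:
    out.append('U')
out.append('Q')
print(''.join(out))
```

Execution trace: 'U' (except Exception) → 'Q' (after the try/except). Output: UQ

Answer: UQ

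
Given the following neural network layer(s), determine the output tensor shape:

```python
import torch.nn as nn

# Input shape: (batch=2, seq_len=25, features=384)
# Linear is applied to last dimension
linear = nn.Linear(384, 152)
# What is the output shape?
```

Input: (2, 25, 384) -> Output: (2, 25, 152)

Answer: (2, 25, 152)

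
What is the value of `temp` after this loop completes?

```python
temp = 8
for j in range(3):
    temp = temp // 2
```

Halve 3 times: 8 // 2^3 = 1
`temp` takes the values: 8 → 4 → 2 → 1

Answer: 1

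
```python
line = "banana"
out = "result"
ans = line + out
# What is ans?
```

Trace:
`line = "banana"` → line = 'banana'
`out = "result"` → out = 'result'
`ans = line + out` → ans = 'bananaresult'
So ans = 'bananaresult'

Answer: 'bananaresult'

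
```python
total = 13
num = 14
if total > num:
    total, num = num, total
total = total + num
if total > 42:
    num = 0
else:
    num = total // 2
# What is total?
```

Trace:
`total = 13` → total = 13
`num = 14` → num = 14
`if total > num: ...` → total > num is False → no variable changes
`total = total + num` → total = 27
`if total > 42: ...` → total > 42 is False, take else branch → num = 13
So total = 27

Answer: 27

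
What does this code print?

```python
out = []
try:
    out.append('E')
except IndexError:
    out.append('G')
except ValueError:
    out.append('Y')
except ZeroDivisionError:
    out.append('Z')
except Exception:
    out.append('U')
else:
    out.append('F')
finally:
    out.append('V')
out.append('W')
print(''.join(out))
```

Execution trace: 'E' (try body, no exception) → 'F' (else) → 'V' (finally) → 'W' (after the try/except). Output: EFVW

Answer: EFVW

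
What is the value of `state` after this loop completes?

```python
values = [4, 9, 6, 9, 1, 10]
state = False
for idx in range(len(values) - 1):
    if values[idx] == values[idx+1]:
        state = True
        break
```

Check consecutive duplicates in [4, 9, 6, 9, 1, 10]
`state` takes the values: False

Answer: False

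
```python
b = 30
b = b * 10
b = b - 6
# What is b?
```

Trace:
`b = 30` → b = 30
`b = b * 10` → b = 300
`b = b - 6` → b = 294
So b = 294

Answer: 294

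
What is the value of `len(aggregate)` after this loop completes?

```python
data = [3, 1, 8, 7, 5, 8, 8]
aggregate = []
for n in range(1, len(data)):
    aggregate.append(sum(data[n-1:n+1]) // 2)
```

Number of 2-element averages
`aggregate` takes the values: [] → [2] → [2, 4] → [2, 4, 7] → [2, 4, 7, 6] → [2, 4, 7, 6, 6] → [2, 4, 7, 6, 6, 8]
So `len(aggregate)` = 6

Answer: 6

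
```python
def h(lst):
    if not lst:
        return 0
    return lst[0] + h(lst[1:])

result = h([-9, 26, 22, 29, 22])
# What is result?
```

(-9) + 26 + 22 + 29 + 22 + 0 = 90

Answer: 90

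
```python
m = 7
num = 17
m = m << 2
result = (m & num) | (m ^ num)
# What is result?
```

Trace:
`m = 7` → m = 7
`num = 17` → num = 17
`m = m << 2` → m = 28
`result = (m & num) | (m ^ num)` → result = 29
So result = 29

Answer: 29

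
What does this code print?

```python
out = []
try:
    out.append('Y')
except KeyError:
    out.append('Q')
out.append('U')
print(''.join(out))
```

Execution trace: 'Y' (try body, no exception) → 'U' (after the try/except). Output: YU

Answer: YU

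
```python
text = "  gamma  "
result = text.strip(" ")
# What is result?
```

Trace:
`text = "  gamma  "` → text = '  gamma  '
`result = text.strip(" ")` → result = 'gamma'
So result = 'gamma'

Answer: 'gamma'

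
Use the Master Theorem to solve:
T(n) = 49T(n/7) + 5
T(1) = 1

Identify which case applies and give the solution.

a=49, b=7, f(n)=5. log_7(49) = 2. Since c=0 < 2, Case 1 applies: T(n) = Θ(n^log_b(a)) = O(n^2).

Answer: O(n^2) - Case 1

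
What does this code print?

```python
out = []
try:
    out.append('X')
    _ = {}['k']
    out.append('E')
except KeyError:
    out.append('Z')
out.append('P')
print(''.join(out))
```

Execution trace: 'X' (try body) → 'Z' (except KeyError) → 'P' (after the try/except). Output: XZP

Answer: XZP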